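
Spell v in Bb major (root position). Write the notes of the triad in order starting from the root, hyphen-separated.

F-Ab-C

The root, F, is scale degree 5 — the same note in Bb major and Bb minor; only the chord quality changes. Stacking thirds in Bb minor on F gives F–Ab–C.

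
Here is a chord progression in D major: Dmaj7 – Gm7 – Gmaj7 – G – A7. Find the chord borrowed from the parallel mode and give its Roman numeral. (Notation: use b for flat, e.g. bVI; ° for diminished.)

iv7

D major has the diatonic set D, Em, F#m, G, A, Bm, C#dim. Of the given chords, Dmaj7, Gmaj7, G and A7 are diatonic. Gm7 (G–Bb–D–F) is not: scale degree 4 in D major carries G (IV). In D minor the chord on that degree is Gm7, so here it functions as iv7, borrowed from the parallel minor.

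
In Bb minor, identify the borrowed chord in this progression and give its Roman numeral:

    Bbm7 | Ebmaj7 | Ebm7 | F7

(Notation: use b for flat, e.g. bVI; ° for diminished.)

The diatonic triads in Bb minor (with V from harmonic minor) are Bbm, Cdim, Db, Ebm, F, Gb, Ab. Bbm7, Ebm7 and F7 are all diatonic. Ebmaj7 (Eb–G–Bb–D) is not: scale degree 4 in Bb minor carries Ebm (iv). In Bb major the chord on that degree is Ebmaj7, so here it functions as IVmaj7, borrowed from the parallel major.

IVmaj7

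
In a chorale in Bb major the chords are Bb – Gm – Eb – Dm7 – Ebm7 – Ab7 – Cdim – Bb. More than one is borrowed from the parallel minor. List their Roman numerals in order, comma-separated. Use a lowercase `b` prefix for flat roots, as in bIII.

In Bb major the diatonic chords are Bb, Cm, Dm, Eb, F, Gm, Adim. Of the given chords, Bb, Gm, Eb and Dm7 are diatonic. Ebm7 (Eb–Gb–Bb–Db) is not: scale degree 4 in Bb major carries Eb (IV). In Bb minor the chord on that degree is Ebm7, so here it functions as iv7, borrowed from the parallel minor. Ab7 (Ab–C–Eb–Gb) doesn't fit — on degree 7 Bb major would have Adim (vii°). Ab7 is the degree-7 chord of Bb minor, so it is the borrowed bVII7. But Cdim (C–Eb–Gb) is foreign: the diatonic ii on degree 2 is Cm, whereas Cdim comes from Bb minor. It is labeled ii°.

iv7, bVII7, ii°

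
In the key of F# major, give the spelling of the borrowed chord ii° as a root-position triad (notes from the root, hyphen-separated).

G#-B-D

ii° is built on scale degree 2, which is G# in both F# major and its parallel. Stacking thirds in F# minor on G# gives G#–B–D.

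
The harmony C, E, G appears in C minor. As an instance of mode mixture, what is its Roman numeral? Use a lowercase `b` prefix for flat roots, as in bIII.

I

The root C is the diatonic 1st degree of C minor; the borrowing shows in the chord quality. C–E–G is a major chord — the form found in C major, not the diatonic i (Cm). Borrowed into C minor it is written I.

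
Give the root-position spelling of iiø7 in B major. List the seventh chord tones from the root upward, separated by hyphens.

iiø7 is built on scale degree 2, which is C# in both B major and its parallel. Building the half-diminished-seventh chord from the parallel minor on C#: C#–E–G–B.

C#-E-G-B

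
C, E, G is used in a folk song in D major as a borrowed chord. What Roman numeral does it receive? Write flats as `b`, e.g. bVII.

bVII

C is the lowered form of scale degree 7 in D major (the diatonic degree 7 is C#). Diatonically D major has C#dim (vii°) on that degree; C–E–G is instead the major chord native to D minor, so it takes the label bVII.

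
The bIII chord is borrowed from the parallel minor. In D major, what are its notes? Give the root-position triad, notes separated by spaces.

Scale degree 3 in D major is F#. bIII uses the lowered form, F, taken from D minor. Stacking thirds in D minor on F gives F–A–C.

F A C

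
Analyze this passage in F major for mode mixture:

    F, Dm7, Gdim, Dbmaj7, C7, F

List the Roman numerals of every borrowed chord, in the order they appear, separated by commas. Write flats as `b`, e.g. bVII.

ii°, bVImaj7

F major has the diatonic set F, Gm, Am, Bb, C, Dm, Edim. Of the given chords, F, Dm7 and C7 are diatonic. Gdim (G–Bb–Db) is not: scale degree 2 in F major carries Gm (ii). In F minor the chord on that degree is Gdim, so here it functions as ii°, borrowed from the parallel minor. But Dbmaj7 (Db–F–Ab–C) is foreign: the diatonic vi on degree 6 is Dm, whereas Dbmaj7 comes from F minor. It is labeled bVImaj7.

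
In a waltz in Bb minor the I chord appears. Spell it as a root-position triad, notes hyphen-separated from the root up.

Bb-D-F

I is built on scale degree 1, which is Bb in both Bb minor and its parallel. Building the major chord from the parallel major on Bb: Bb–D–F.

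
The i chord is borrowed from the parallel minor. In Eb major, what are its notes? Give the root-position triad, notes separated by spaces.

The root, Eb, is scale degree 1 — the same note in Eb major and Eb minor; only the chord quality changes. Building the minor chord from the parallel minor on Eb: Eb–Gb–Bb.

Eb Gb Bb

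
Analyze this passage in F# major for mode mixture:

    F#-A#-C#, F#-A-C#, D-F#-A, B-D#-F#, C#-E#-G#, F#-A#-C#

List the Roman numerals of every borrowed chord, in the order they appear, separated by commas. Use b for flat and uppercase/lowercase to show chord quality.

F# major has the diatonic set F#, G#m, A#m, B, C#, D#m, E#dim. F#–A#–C# = F#, B–D#–F# = B and C#–E#–G# = C# all belong to that set. F#–A–C# doesn't fit — on degree 1 F# major would have F# (I). F#m is the degree-1 chord of F# minor, so it is the borrowed i. But D–F#–A is foreign: the diatonic vi on degree 6 is D#m, whereas D comes from F# minor. It is labeled bVI.

i, bVI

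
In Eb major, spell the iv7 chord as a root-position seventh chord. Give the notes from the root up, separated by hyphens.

Ab-Cb-Eb-Gb

iv7 is built on scale degree 4, which is Ab in both Eb major and its parallel. In Eb minor the chord on Ab is Ab–Cb–Eb–Gb.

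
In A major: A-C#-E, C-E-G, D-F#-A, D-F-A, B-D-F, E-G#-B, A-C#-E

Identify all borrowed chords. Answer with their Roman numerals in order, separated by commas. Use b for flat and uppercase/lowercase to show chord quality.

The diatonic triads in A major are A, Bm, C#m, D, E, F#m, G#dim. A–C#–E = A, D–F#–A = D and E–G#–B = E all belong to that set. But C–E–G is foreign: the diatonic iii on degree 3 is C#m, whereas C comes from A minor. It is labeled bIII. D–F–A doesn't fit — on degree 4 A major would have D (IV). Dm is the degree-4 chord of A minor, so it is the borrowed iv. B–D–F doesn't fit — on degree 2 A major would have Bm (ii). Bdim is the degree-2 chord of A minor, so it is the borrowed ii°.

bIII, iv, ii°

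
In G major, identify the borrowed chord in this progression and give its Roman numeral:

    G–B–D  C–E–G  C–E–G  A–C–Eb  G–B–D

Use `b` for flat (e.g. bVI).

ii°

In G major the diatonic chords are G, Am, Bm, C, D, Em, F#dim. Of the given chords, G–B–D = G and C–E–G = C are diatonic. A–C–Eb is not: scale degree 2 in G major carries Am (ii). In G minor the chord on that degree is Adim, so here it functions as ii°, borrowed from the parallel minor.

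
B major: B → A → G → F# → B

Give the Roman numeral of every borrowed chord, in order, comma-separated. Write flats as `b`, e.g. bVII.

B major has the diatonic set B, C#m, D#m, E, F#, G#m, A#dim. B and F# are both diatonic. A (A–C#–E) is not: scale degree 7 in B major carries A#dim (vii°). In B minor the chord on that degree is A, so here it functions as bVII, borrowed from the parallel minor. But G (G–B–D) is foreign: the diatonic vi on degree 6 is G#m, whereas G comes from B minor. It is labeled bVI.

bVII, bVI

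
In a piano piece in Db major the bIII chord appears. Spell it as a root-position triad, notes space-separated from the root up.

Fb Ab Cb

bIII is built on the lowered scale degree 3. In Db major degree 3 is F; lowered it becomes Fb. In Db minor the chord on Fb is Fb–Ab–Cb.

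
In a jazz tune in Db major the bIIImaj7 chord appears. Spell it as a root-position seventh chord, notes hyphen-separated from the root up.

bIIImaj7 is built on the lowered scale degree 3. In Db major degree 3 is F; lowered it becomes Fb. Building the major-seventh chord from the parallel minor on Fb: Fb–Ab–Cb–Eb.

Fb-Ab-Cb-Eb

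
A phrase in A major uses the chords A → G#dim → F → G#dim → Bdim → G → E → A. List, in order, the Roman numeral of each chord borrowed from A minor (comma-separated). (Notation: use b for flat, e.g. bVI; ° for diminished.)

In A major the diatonic chords are A, Bm, C#m, D, E, F#m, G#dim. A, G#dim and E are all diatonic. F (F–A–C) doesn't fit — on degree 6 A major would have F#m (vi). F is the degree-6 chord of A minor, so it is the borrowed bVI. Bdim (B–D–F) doesn't fit — on degree 2 A major would have Bm (ii). Bdim is the degree-2 chord of A minor, so it is the borrowed ii°. G (G–B–D) is not: scale degree 7 in A major carries G#dim (vii°). In A minor the chord on that degree is G, so here it functions as bVII, borrowed from the parallel minor.

bVI, ii°, bVII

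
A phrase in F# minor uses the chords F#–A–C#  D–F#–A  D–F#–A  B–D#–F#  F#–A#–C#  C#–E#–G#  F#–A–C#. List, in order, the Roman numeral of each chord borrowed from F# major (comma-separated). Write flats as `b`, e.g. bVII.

IV, I

F# minor has the diatonic set F#m, G#dim, A, Bm, C#, D, E (with V from harmonic minor). F#–A–C# = F#m, D–F#–A = D and C#–E#–G# = C# all belong to that set. But B–D#–F# is foreign: the diatonic iv on degree 4 is Bm, whereas B comes from F# major. It is labeled IV. F#–A#–C# doesn't fit — on degree 1 F# minor would have F#m (i). F# is the degree-1 chord of F# major, so it is the borrowed I.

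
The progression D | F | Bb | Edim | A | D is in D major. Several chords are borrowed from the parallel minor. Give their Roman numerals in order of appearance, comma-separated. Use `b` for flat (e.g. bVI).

In D major the diatonic chords are D, Em, F#m, G, A, Bm, C#dim. D and A both belong to that set. But F (F–A–C) is foreign: the diatonic iii on degree 3 is F#m, whereas F comes from D minor. It is labeled bIII. Bb (Bb–D–F) is not: scale degree 6 in D major carries Bm (vi). In D minor the chord on that degree is Bb, so here it functions as bVI, borrowed from the parallel minor. Edim (E–G–Bb) is not: scale degree 2 in D major carries Em (ii). In D minor the chord on that degree is Edim, so here it functions as ii°, borrowed from the parallel minor.

bIII, bVI, ii°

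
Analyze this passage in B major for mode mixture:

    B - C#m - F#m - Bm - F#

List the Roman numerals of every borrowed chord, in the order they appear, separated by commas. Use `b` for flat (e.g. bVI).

The diatonic triads in B major are B, C#m, D#m, E, F#, G#m, A#dim. B, C#m and F# all belong to that set. F#m (F#–A–C#) is not: scale degree 5 in B major carries F# (V). In B minor the chord on that degree is F#m, so here it functions as v, borrowed from the parallel minor. Bm (B–D–F#) doesn't fit — on degree 1 B major would have B (I). Bm is the degree-1 chord of B minor, so it is the borrowed i.

v, i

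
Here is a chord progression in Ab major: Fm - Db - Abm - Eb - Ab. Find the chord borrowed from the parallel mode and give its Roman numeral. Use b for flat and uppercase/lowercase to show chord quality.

i

In Ab major the diatonic chords are Ab, Bbm, Cm, Db, Eb, Fm, Gdim. Of the given chords, Fm, Db, Eb and Ab are diatonic. Abm (Ab–Cb–Eb) doesn't fit — on degree 1 Ab major would have Ab (I). Abm is the degree-1 chord of Ab minor, so it is the borrowed i.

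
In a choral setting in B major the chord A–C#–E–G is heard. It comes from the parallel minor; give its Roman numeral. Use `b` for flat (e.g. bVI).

In B major scale degree 7 is A#; A is its lowered form, from B minor. The diatonic chord on degree 7 would be A#dim (vii°), but A–C#–E–G is the dominant-seventh chord from B minor. As a borrowed chord it is labeled bVII7.

bVII7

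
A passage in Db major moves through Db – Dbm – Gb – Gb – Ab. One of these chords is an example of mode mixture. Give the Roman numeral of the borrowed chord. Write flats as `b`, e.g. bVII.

i

The diatonic triads in Db major are Db, Ebm, Fm, Gb, Ab, Bbm, Cdim. Db, Gb and Ab all belong to that set. But Dbm (Db–Fb–Ab) is foreign: the diatonic I on degree 1 is Db, whereas Dbm comes from Db minor. It is labeled i.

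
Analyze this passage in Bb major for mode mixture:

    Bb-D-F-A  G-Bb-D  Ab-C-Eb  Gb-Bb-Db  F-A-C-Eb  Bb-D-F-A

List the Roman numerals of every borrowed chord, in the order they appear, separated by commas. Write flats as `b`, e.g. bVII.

In Bb major the diatonic chords are Bb, Cm, Dm, Eb, F, Gm, Adim. Bb–D–F–A = Bbmaj7, G–Bb–D = Gm and F–A–C–Eb = F7 all belong to that set. Ab–C–Eb is not: scale degree 7 in Bb major carries Adim (vii°). In Bb minor the chord on that degree is Ab, so here it functions as bVII, borrowed from the parallel minor. Gb–Bb–Db is not: scale degree 6 in Bb major carries Gm (vi). In Bb minor the chord on that degree is Gb, so here it functions as bVI, borrowed from the parallel minor.

bVII, bVI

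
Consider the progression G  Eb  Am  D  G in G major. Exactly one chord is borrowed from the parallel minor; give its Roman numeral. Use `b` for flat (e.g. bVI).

bVI

The diatonic triads in G major are G, Am, Bm, C, D, Em, F#dim. G, Am and D all belong to that set. Eb (Eb–G–Bb) is not: scale degree 6 in G major carries Em (vi). In G minor the chord on that degree is Eb, so here it functions as bVI, borrowed from the parallel minor.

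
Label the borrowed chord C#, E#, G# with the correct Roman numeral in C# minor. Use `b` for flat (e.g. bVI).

I

The root C# is the diatonic 1st degree of C# minor; the borrowing shows in the chord quality. Diatonically C# minor has C#m (i) on that degree; C#–E#–G# is instead the major chord native to C# major, so it takes the label I.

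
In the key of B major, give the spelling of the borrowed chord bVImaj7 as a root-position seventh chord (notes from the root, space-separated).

G B D F#

The root of bVImaj7 is the lowered 6th degree: G# becomes G. Stacking thirds in B minor on G gives G–B–D–F#.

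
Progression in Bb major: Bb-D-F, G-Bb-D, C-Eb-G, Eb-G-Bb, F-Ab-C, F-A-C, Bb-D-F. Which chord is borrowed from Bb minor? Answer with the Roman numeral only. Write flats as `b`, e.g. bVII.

The diatonic triads in Bb major are Bb, Cm, Dm, Eb, F, Gm, Adim. Of the given chords, Bb–D–F = Bb, G–Bb–D = Gm, C–Eb–G = Cm, Eb–G–Bb = Eb and F–A–C = F are diatonic. F–Ab–C doesn't fit — on degree 5 Bb major would have F (V). Fm is the degree-5 chord of Bb minor, so it is the borrowed v.

v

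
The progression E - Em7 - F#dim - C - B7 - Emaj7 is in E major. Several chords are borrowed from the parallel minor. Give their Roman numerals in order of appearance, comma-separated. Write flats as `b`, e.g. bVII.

i7, ii°, bVI

In E major the diatonic chords are E, F#m, G#m, A, B, C#m, D#dim. E, B7 and Emaj7 all belong to that set. Em7 (E–G–B–D) doesn't fit — on degree 1 E major would have E (I). Em7 is the degree-1 chord of E minor, so it is the borrowed i7. F#dim (F#–A–C) is not: scale degree 2 in E major carries F#m (ii). In E minor the chord on that degree is F#dim, so here it functions as ii°, borrowed from the parallel minor. C (C–E–G) doesn't fit — on degree 6 E major would have C#m (vi). C is the degree-6 chord of E minor, so it is the borrowed bVI.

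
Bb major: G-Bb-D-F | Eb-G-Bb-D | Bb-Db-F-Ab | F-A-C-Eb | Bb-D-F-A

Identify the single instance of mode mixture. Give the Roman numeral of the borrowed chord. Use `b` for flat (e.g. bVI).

i7

Bb major has the diatonic set Bb, Cm, Dm, Eb, F, Gm, Adim. G–Bb–D–F = Gm7, Eb–G–Bb–D = Ebmaj7, F–A–C–Eb = F7 and Bb–D–F–A = Bbmaj7 are all diatonic. Bb–Db–F–Ab is not: scale degree 1 in Bb major carries Bb (I). In Bb minor the chord on that degree is Bbm7, so here it functions as i7, borrowed from the parallel minor.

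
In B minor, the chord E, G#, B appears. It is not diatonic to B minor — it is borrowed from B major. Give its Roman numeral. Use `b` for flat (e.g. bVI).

IV

E is scale degree 4 in B minor. Diatonically B minor has Em (iv) on that degree; E–G#–B is instead the major chord native to B major, so it takes the label IV.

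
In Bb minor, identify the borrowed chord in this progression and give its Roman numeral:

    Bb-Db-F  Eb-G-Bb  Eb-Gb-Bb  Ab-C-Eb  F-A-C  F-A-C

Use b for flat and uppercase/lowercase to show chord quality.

IV

In Bb minor (with V from harmonic minor) the diatonic chords are Bbm, Cdim, Db, Ebm, F, Gb, Ab. Bb–Db–F = Bbm, Eb–Gb–Bb = Ebm, Ab–C–Eb = Ab and F–A–C = F are all diatonic. Eb–G–Bb is not: scale degree 4 in Bb minor carries Ebm (iv). In Bb major the chord on that degree is Eb, so here it functions as IV, borrowed from the parallel major.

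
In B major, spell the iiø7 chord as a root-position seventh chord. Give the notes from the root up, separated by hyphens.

The root, C#, is scale degree 2 — the same note in B major and B minor; only the chord quality changes. Stacking thirds in B minor on C# gives C#–E–G–B.

C#-E-G-B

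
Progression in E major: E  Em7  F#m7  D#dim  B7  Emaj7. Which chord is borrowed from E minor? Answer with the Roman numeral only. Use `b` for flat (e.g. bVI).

In E major the diatonic chords are E, F#m, G#m, A, B, C#m, D#dim. E, F#m7, D#dim, B7 and Emaj7 all belong to that set. But Em7 (E–G–B–D) is foreign: the diatonic I on degree 1 is E, whereas Em7 comes from E minor. It is labeled i7.

i7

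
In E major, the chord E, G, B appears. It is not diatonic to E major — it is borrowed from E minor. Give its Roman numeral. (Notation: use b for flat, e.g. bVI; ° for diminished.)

E is scale degree 1 in E major. The diatonic chord on degree 1 would be E (I), but E–G–B is the minor chord from E minor. As a borrowed chord it is labeled i.

i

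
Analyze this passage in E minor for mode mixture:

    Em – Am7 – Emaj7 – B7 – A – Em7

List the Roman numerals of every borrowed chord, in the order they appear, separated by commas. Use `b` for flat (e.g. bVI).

The diatonic triads in E minor (with V from harmonic minor) are Em, F#dim, G, Am, B, C, D. Of the given chords, Em, Am7, B7 and Em7 are diatonic. Emaj7 (E–G#–B–D#) is not: scale degree 1 in E minor carries Em (i). In E major the chord on that degree is Emaj7, so here it functions as Imaj7, borrowed from the parallel major. A (A–C#–E) doesn't fit — on degree 4 E minor would have Am (iv). A is the degree-4 chord of E major, so it is the borrowed IV.

Imaj7, IV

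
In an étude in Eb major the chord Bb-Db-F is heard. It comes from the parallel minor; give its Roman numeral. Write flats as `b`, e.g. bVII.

v

The root Bb is the diatonic 5th degree of Eb major; the borrowing shows in the chord quality. The diatonic chord on degree 5 would be Bb (V), but Bb–Db–F is the minor chord from Eb minor. As a borrowed chord it is labeled v.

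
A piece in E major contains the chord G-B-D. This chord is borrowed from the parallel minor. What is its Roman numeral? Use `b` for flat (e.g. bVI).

bIII

In E major scale degree 3 is G#; G is its lowered form, from E minor. Diatonically E major has G#m (iii) on that degree; G–B–D is instead the major chord native to E minor, so it takes the label bIII.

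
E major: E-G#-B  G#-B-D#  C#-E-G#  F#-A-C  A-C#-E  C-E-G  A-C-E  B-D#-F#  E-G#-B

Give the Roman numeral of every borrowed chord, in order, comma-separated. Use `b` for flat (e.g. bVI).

The diatonic triads in E major are E, F#m, G#m, A, B, C#m, D#dim. E–G#–B = E, G#–B–D# = G#m, C#–E–G# = C#m, A–C#–E = A and B–D#–F# = B are all diatonic. F#–A–C doesn't fit — on degree 2 E major would have F#m (ii). F#dim is the degree-2 chord of E minor, so it is the borrowed ii°. C–E–G doesn't fit — on degree 6 E major would have C#m (vi). C is the degree-6 chord of E minor, so it is the borrowed bVI. But A–C–E is foreign: the diatonic IV on degree 4 is A, whereas Am comes from E minor. It is labeled iv.

ii°, bVI, iv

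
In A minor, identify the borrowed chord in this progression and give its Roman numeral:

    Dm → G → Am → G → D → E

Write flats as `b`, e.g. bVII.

IV

The diatonic triads in A minor (with V from harmonic minor) are Am, Bdim, C, Dm, E, F, G. Of the given chords, Dm, G, Am and E are diatonic. But D (D–F#–A) is foreign: the diatonic iv on degree 4 is Dm, whereas D comes from A major. It is labeled IV.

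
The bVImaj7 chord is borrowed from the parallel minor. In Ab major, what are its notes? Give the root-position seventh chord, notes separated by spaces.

bVImaj7 is built on the lowered scale degree 6. In Ab major degree 6 is F; lowered it becomes Fb. Building the major-seventh chord from the parallel minor on Fb: Fb–Ab–Cb–Eb.

Fb Ab Cb Eb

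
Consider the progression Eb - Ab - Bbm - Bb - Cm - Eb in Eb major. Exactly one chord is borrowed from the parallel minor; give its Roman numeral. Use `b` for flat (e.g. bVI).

v

In Eb major the diatonic chords are Eb, Fm, Gm, Ab, Bb, Cm, Ddim. Eb, Ab, Bb and Cm all belong to that set. Bbm (Bb–Db–F) is not: scale degree 5 in Eb major carries Bb (V). In Eb minor the chord on that degree is Bbm, so here it functions as v, borrowed from the parallel minor.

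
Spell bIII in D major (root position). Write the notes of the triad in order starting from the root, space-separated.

F A C

bIII is built on the lowered scale degree 3. In D major degree 3 is F#; lowered it becomes F. Stacking thirds in D minor on F gives F–A–C.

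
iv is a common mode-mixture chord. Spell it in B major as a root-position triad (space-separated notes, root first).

E G B

The root, E, is scale degree 4 — the same note in B major and B minor; only the chord quality changes. In B minor the chord on E is E–G–B.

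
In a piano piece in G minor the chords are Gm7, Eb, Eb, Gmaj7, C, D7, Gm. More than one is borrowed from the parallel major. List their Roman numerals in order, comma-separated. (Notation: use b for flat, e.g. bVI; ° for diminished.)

Imaj7, IV

G minor has the diatonic set Gm, Adim, Bb, Cm, D, Eb, F (with V from harmonic minor). Gm7, Eb, D7 and Gm are all diatonic. Gmaj7 (G–B–D–F#) is not: scale degree 1 in G minor carries Gm (i). In G major the chord on that degree is Gmaj7, so here it functions as Imaj7, borrowed from the parallel major. C (C–E–G) doesn't fit — on degree 4 G minor would have Cm (iv). C is the degree-4 chord of G major, so it is the borrowed IV.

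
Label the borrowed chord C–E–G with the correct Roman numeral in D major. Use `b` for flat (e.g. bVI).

bVII

In D major scale degree 7 is C#; C is its lowered form, from D minor. C–E–G is a major chord — the form found in D minor, not the diatonic vii° (C#dim). Borrowed into D major it is written bVII.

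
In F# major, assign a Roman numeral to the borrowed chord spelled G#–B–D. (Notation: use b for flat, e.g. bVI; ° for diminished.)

The root G# is the diatonic 2nd degree of F# major; the borrowing shows in the chord quality. The diatonic chord on degree 2 would be G#m (ii), but G#–B–D is the diminished chord from F# minor. As a borrowed chord it is labeled ii°.

ii°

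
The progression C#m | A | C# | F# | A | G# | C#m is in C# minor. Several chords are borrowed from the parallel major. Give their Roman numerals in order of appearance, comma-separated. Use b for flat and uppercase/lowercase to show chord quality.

The diatonic triads in C# minor (with V from harmonic minor) are C#m, D#dim, E, F#m, G#, A, B. C#m, A and G# are all diatonic. C# (C#–E#–G#) doesn't fit — on degree 1 C# minor would have C#m (i). C# is the degree-1 chord of C# major, so it is the borrowed I. F# (F#–A#–C#) doesn't fit — on degree 4 C# minor would have F#m (iv). F# is the degree-4 chord of C# major, so it is the borrowed IV.

I, IV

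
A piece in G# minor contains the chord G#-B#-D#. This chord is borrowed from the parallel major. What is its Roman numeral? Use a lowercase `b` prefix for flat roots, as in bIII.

The root G# is the diatonic 1st degree of G# minor; the borrowing shows in the chord quality. G#–B#–D# is a major chord — the form found in G# major, not the diatonic i (G#m). Borrowed into G# minor it is written I.

I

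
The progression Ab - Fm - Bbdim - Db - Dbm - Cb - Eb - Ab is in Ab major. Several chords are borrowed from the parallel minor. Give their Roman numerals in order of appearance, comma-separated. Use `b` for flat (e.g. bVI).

Ab major has the diatonic set Ab, Bbm, Cm, Db, Eb, Fm, Gdim. Ab, Fm, Db and Eb are all diatonic. Bbdim (Bb–Db–Fb) is not: scale degree 2 in Ab major carries Bbm (ii). In Ab minor the chord on that degree is Bbdim, so here it functions as ii°, borrowed from the parallel minor. Dbm (Db–Fb–Ab) is not: scale degree 4 in Ab major carries Db (IV). In Ab minor the chord on that degree is Dbm, so here it functions as iv, borrowed from the parallel minor. But Cb (Cb–Eb–Gb) is foreign: the diatonic iii on degree 3 is Cm, whereas Cb comes from Ab minor. It is labeled bIII.

ii°, iv, bIII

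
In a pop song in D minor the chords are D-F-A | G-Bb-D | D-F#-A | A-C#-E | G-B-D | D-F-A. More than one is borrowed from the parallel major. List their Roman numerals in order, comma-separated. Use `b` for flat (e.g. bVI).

In D minor (with V from harmonic minor) the diatonic chords are Dm, Edim, F, Gm, A, Bb, C. D–F–A = Dm, G–Bb–D = Gm and A–C#–E = A are all diatonic. But D–F#–A is foreign: the diatonic i on degree 1 is Dm, whereas D comes from D major. It is labeled I. But G–B–D is foreign: the diatonic iv on degree 4 is Gm, whereas G comes from D major. It is labeled IV.

I, IV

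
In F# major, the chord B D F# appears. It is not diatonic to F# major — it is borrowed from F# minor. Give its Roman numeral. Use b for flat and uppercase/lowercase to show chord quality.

iv

B is scale degree 4 in F# major. Diatonically F# major has B (IV) on that degree; B–D–F# is instead the minor chord native to F# minor, so it takes the label iv.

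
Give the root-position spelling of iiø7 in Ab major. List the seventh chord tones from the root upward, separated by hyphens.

Bb-Db-Fb-Ab

The root, Bb, is scale degree 2 — the same note in Ab major and Ab minor; only the chord quality changes. Stacking thirds in Ab minor on Bb gives Bb–Db–Fb–Ab.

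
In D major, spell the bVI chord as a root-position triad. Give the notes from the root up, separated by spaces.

The root of bVI is the lowered 6th degree: B becomes Bb. Stacking thirds in D minor on Bb gives Bb–D–F.

Bb D F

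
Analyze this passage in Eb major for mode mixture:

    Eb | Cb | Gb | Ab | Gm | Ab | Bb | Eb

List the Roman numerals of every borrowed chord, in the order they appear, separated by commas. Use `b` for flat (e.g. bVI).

bVI, bIII

The diatonic triads in Eb major are Eb, Fm, Gm, Ab, Bb, Cm, Ddim. Of the given chords, Eb, Ab, Gm and Bb are diatonic. But Cb (Cb–Eb–Gb) is foreign: the diatonic vi on degree 6 is Cm, whereas Cb comes from Eb minor. It is labeled bVI. Gb (Gb–Bb–Db) is not: scale degree 3 in Eb major carries Gm (iii). In Eb minor the chord on that degree is Gb, so here it functions as bIII, borrowed from the parallel minor.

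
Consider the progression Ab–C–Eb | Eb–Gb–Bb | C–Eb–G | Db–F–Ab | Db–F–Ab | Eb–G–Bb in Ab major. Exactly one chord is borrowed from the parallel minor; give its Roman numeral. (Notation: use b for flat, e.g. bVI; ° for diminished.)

v

Ab major has the diatonic set Ab, Bbm, Cm, Db, Eb, Fm, Gdim. Ab–C–Eb = Ab, C–Eb–G = Cm, Db–F–Ab = Db and Eb–G–Bb = Eb are all diatonic. Eb–Gb–Bb is not: scale degree 5 in Ab major carries Eb (V). In Ab minor the chord on that degree is Ebm, so here it functions as v, borrowed from the parallel minor.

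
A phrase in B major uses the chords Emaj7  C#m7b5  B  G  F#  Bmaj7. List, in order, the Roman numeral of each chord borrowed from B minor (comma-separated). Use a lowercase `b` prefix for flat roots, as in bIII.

In B major the diatonic chords are B, C#m, D#m, E, F#, G#m, A#dim. Emaj7, B, F# and Bmaj7 all belong to that set. But C#m7b5 (C#–E–G–B) is foreign: the diatonic ii on degree 2 is C#m, whereas C#m7b5 comes from B minor. It is labeled iiø7. G (G–B–D) is not: scale degree 6 in B major carries G#m (vi). In B minor the chord on that degree is G, so here it functions as bVI, borrowed from the parallel minor.

iiø7, bVI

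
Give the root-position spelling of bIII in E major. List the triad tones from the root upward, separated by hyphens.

The root of bIII is the lowered 3rd degree: G# becomes G. Stacking thirds in E minor on G gives G–B–D.

G-B-D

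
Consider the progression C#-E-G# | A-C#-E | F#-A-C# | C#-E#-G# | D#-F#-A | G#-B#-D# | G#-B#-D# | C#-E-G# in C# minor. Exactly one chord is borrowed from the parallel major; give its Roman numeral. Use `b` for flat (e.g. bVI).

C# minor has the diatonic set C#m, D#dim, E, F#m, G#, A, B (with V from harmonic minor). C#–E–G# = C#m, A–C#–E = A, F#–A–C# = F#m, D#–F#–A = D#dim and G#–B#–D# = G# all belong to that set. C#–E#–G# is not: scale degree 1 in C# minor carries C#m (i). In C# major the chord on that degree is C#, so here it functions as I, borrowed from the parallel major.

I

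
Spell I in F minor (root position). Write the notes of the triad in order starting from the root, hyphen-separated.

I is built on scale degree 1, which is F in both F minor and its parallel. Building the major chord from the parallel major on F: F–A–C.

F-A-C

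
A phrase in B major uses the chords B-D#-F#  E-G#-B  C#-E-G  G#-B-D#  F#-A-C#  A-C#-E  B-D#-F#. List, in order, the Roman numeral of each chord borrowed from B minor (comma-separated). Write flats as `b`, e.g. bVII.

ii°, v, bVII

B major has the diatonic set B, C#m, D#m, E, F#, G#m, A#dim. B–D#–F# = B, E–G#–B = E and G#–B–D# = G#m are all diatonic. But C#–E–G is foreign: the diatonic ii on degree 2 is C#m, whereas C#dim comes from B minor. It is labeled ii°. F#–A–C# is not: scale degree 5 in B major carries F# (V). In B minor the chord on that degree is F#m, so here it functions as v, borrowed from the parallel minor. But A–C#–E is foreign: the diatonic vii° on degree 7 is A#dim, whereas A comes from B minor. It is labeled bVII.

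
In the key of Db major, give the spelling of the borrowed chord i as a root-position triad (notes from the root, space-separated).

The root, Db, is scale degree 1 — the same note in Db major and Db minor; only the chord quality changes. In Db minor the chord on Db is Db–Fb–Ab.

Db Fb Ab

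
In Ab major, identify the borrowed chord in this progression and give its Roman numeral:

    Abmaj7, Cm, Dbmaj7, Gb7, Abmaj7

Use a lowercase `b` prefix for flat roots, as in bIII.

The diatonic triads in Ab major are Ab, Bbm, Cm, Db, Eb, Fm, Gdim. Abmaj7, Cm and Dbmaj7 all belong to that set. Gb7 (Gb–Bb–Db–Fb) is not: scale degree 7 in Ab major carries Gdim (vii°). In Ab minor the chord on that degree is Gb7, so here it functions as bVII7, borrowed from the parallel minor.

bVII7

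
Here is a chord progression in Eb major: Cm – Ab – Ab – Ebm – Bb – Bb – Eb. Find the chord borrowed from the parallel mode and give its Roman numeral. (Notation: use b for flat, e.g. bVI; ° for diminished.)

i

In Eb major the diatonic chords are Eb, Fm, Gm, Ab, Bb, Cm, Ddim. Of the given chords, Cm, Ab, Bb and Eb are diatonic. But Ebm (Eb–Gb–Bb) is foreign: the diatonic I on degree 1 is Eb, whereas Ebm comes from Eb minor. It is labeled i.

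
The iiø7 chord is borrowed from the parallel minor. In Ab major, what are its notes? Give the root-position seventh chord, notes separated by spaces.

Bb Db Fb Ab

iiø7 is built on scale degree 2, which is Bb in both Ab major and its parallel. In Ab minor the chord on Bb is Bb–Db–Fb–Ab.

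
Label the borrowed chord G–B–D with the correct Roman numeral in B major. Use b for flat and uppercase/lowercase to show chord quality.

In B major scale degree 6 is G#; G is its lowered form, from B minor. The diatonic chord on degree 6 would be G#m (vi), but G–B–D is the major chord from B minor. As a borrowed chord it is labeled bVI.

bVI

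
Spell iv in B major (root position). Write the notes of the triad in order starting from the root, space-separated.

The root, E, is scale degree 4 — the same note in B major and B minor; only the chord quality changes. Building the minor chord from the parallel minor on E: E–G–B.

E G B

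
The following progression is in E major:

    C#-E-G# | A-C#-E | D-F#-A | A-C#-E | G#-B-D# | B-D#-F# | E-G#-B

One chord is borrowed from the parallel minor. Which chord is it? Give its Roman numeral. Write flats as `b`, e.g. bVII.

bVII

In E major the diatonic chords are E, F#m, G#m, A, B, C#m, D#dim. C#–E–G# = C#m, A–C#–E = A, G#–B–D# = G#m, B–D#–F# = B and E–G#–B = E are all diatonic. D–F#–A is not: scale degree 7 in E major carries D#dim (vii°). In E minor the chord on that degree is D, so here it functions as bVII, borrowed from the parallel minor.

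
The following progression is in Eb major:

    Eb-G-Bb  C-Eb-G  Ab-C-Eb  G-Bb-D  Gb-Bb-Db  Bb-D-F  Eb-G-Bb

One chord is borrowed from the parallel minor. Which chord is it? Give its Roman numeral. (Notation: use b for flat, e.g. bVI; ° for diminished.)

The diatonic triads in Eb major are Eb, Fm, Gm, Ab, Bb, Cm, Ddim. Eb–G–Bb = Eb, C–Eb–G = Cm, Ab–C–Eb = Ab, G–Bb–D = Gm and Bb–D–F = Bb all belong to that set. Gb–Bb–Db doesn't fit — on degree 3 Eb major would have Gm (iii). Gb is the degree-3 chord of Eb minor, so it is the borrowed bIII.

bIII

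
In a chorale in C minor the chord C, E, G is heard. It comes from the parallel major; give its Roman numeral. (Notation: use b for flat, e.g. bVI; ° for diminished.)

I

The root C is the diatonic 1st degree of C minor; the borrowing shows in the chord quality. Diatonically C minor has Cm (i) on that degree; C–E–G is instead the major chord native to C major, so it takes the label I.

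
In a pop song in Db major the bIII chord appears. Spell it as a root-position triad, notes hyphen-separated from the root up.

bIII is built on the lowered scale degree 3. In Db major degree 3 is F; lowered it becomes Fb. Building the major chord from the parallel minor on Fb: Fb–Ab–Cb.

Fb-Ab-Cb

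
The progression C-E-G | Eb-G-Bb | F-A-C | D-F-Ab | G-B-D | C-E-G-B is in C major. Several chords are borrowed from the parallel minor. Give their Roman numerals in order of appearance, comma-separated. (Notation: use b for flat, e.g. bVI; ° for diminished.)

In C major the diatonic chords are C, Dm, Em, F, G, Am, Bdim. C–E–G = C, F–A–C = F, G–B–D = G and C–E–G–B = Cmaj7 are all diatonic. But Eb–G–Bb is foreign: the diatonic iii on degree 3 is Em, whereas Eb comes from C minor. It is labeled bIII. But D–F–Ab is foreign: the diatonic ii on degree 2 is Dm, whereas Ddim comes from C minor. It is labeled ii°.

bIII, ii°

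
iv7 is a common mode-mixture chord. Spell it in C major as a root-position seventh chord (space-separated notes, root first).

F Ab C Eb

iv7 is built on scale degree 4, which is F in both C major and its parallel. In C minor the chord on F is F–Ab–C–Eb.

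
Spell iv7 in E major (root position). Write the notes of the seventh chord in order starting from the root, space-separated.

A C E G

The root, A, is scale degree 4 — the same note in E major and E minor; only the chord quality changes. In E minor the chord on A is A–C–E–G.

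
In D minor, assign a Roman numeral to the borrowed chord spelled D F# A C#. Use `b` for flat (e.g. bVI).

D is scale degree 1 in D minor. D–F#–A–C# is a major-seventh chord — the form found in D major, not the diatonic i (Dm). Borrowed into D minor it is written Imaj7.

Imaj7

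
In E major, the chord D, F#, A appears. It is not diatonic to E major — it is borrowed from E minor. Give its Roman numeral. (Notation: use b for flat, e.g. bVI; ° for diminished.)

bVII

The root D is the lowered 7th scale degree — diatonically E major has D# there. Diatonically E major has D#dim (vii°) on that degree; D–F#–A is instead the major chord native to E minor, so it takes the label bVII.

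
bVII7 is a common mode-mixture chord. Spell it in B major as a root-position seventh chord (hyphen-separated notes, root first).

Scale degree 7 in B major is A#. bVII7 uses the lowered form, A, taken from B minor. In B minor the chord on A is A–C#–E–G.

A-C#-E-G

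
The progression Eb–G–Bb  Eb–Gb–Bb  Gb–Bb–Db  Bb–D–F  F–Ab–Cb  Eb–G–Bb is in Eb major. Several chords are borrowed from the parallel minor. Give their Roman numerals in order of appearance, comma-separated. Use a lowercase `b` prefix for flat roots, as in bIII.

i, bIII, ii°

The diatonic triads in Eb major are Eb, Fm, Gm, Ab, Bb, Cm, Ddim. Eb–G–Bb = Eb and Bb–D–F = Bb both belong to that set. Eb–Gb–Bb is not: scale degree 1 in Eb major carries Eb (I). In Eb minor the chord on that degree is Ebm, so here it functions as i, borrowed from the parallel minor. Gb–Bb–Db doesn't fit — on degree 3 Eb major would have Gm (iii). Gb is the degree-3 chord of Eb minor, so it is the borrowed bIII. F–Ab–Cb doesn't fit — on degree 2 Eb major would have Fm (ii). Fdim is the degree-2 chord of Eb minor, so it is the borrowed ii°.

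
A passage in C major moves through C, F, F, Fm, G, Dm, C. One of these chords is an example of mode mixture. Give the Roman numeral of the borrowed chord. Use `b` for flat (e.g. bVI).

The diatonic triads in C major are C, Dm, Em, F, G, Am, Bdim. C, F, G and Dm are all diatonic. But Fm (F–Ab–C) is foreign: the diatonic IV on degree 4 is F, whereas Fm comes from C minor. It is labeled iv.

iv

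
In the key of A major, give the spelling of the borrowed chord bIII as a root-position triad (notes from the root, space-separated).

C E G

Scale degree 3 in A major is C#. bIII uses the lowered form, C, taken from A minor. Building the major chord from the parallel minor on C: C–E–G.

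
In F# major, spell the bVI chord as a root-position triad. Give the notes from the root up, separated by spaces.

bVI is built on the lowered scale degree 6. In F# major degree 6 is D#; lowered it becomes D. In F# minor the chord on D is D–F#–A.

D F# A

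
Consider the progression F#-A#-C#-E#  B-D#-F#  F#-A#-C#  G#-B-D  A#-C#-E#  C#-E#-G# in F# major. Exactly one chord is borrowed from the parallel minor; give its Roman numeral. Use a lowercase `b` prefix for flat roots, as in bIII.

F# major has the diatonic set F#, G#m, A#m, B, C#, D#m, E#dim. F#–A#–C#–E# = F#maj7, B–D#–F# = B, F#–A#–C# = F#, A#–C#–E# = A#m and C#–E#–G# = C# all belong to that set. G#–B–D is not: scale degree 2 in F# major carries G#m (ii). In F# minor the chord on that degree is G#dim, so here it functions as ii°, borrowed from the parallel minor.

ii°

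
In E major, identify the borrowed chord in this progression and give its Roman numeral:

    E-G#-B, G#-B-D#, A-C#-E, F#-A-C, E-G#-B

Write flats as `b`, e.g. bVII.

ii°

E major has the diatonic set E, F#m, G#m, A, B, C#m, D#dim. E–G#–B = E, G#–B–D# = G#m and A–C#–E = A all belong to that set. F#–A–C doesn't fit — on degree 2 E major would have F#m (ii). F#dim is the degree-2 chord of E minor, so it is the borrowed ii°.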